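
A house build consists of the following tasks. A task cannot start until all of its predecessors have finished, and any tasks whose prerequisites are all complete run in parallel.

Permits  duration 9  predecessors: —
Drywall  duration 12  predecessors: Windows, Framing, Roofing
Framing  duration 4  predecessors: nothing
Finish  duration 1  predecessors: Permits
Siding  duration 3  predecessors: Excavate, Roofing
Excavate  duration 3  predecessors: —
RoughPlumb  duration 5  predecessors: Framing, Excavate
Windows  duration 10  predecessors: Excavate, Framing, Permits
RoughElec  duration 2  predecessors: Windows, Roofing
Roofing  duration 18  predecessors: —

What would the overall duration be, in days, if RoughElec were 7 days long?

The binding path is Permits→Windows→Drywall = 9+10+12 = 31; finish at 31 days.
RoughElec has 10 days of float (longest path through it is 21).
That remains the longest chain; total 31 days.

31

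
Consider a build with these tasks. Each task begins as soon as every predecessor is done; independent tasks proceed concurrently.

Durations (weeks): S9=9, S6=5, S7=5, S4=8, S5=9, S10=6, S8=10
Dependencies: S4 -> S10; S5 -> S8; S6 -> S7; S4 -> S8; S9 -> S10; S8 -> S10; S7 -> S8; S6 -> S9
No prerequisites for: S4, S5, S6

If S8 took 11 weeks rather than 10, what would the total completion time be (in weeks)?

27

Critical path before the change: S6→S7→S8→S10 = 5+5+10+6 = 26 giving 26 weeks.
Since S8 is critical, the +1 change carries straight to that chain (now 27 weeks).
That remains the longest chain; total 27 weeks.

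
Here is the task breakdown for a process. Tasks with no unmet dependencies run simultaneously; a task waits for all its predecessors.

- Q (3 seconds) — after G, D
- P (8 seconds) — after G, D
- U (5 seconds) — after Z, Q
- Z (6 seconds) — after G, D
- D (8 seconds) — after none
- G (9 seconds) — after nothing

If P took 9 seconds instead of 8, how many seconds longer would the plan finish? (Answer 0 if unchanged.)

Critical path before the change: G→Z→U = 9+6+5 = 20 giving 20 seconds.
P is off the critical path — its longest chain is 17 seconds, giving 3 of slack.
No other chain overtakes it, so the finish is 20 seconds.
Change in finish: 20 − 20 = +0 seconds.

0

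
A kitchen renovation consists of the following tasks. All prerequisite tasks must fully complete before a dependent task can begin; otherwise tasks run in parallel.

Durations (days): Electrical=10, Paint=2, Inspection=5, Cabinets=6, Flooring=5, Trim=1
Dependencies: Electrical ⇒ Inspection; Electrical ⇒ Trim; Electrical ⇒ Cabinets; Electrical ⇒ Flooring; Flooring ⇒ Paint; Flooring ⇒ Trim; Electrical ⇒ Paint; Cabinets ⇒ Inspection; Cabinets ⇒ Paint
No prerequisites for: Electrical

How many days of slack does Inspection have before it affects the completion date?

0

Critical path: Electrical→Cabinets→Inspection = 10+6+5 = 21, so the finish is 21 days.
The longest chain containing Inspection totals 21 days.
Slack of Inspection = 16 − 16 = 0 days.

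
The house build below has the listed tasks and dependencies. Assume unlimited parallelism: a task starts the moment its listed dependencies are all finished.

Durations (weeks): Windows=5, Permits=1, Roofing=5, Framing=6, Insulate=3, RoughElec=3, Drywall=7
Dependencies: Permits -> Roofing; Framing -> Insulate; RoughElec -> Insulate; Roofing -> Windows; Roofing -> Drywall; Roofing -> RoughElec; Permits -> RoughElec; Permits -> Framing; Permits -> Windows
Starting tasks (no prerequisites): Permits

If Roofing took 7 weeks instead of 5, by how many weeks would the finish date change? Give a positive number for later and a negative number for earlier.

2

The binding path is Permits→Roofing→Drywall = 1+5+7 = 13; finish at 13 weeks.
Roofing lies on that path, so at 7 weeks the path becomes 15 weeks.
That remains the longest chain; total 15 weeks.
Change in finish: 15 − 13 = +2 weeks.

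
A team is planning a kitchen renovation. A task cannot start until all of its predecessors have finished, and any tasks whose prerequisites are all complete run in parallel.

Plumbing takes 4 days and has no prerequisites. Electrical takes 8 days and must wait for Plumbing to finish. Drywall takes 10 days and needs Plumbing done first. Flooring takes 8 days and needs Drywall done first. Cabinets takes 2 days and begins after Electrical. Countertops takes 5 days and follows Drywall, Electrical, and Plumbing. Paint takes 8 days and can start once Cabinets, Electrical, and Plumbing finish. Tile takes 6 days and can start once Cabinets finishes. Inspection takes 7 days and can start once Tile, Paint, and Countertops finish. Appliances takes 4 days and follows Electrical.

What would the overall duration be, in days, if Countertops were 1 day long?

As given, the longest chain is Plumbing→Electrical→Cabinets→Paint→Inspection = 4+8+2+8+7 = 29, so the finish is 29 days.
Countertops is off the critical path — its longest chain is 26 days, giving 3 of slack.
That remains the longest chain; total 29 days.

29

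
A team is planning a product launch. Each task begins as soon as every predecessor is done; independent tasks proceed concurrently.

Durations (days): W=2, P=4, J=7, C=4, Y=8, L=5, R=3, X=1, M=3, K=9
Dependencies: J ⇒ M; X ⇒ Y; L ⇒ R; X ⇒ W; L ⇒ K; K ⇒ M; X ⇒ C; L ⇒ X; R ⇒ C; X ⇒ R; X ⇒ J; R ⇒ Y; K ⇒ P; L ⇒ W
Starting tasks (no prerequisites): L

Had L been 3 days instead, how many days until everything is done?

Critical path before the change: L→K→P = 5+9+4 = 18 giving 18 days.
Since L is critical, the -2 change carries straight to that chain (now 16 days).
The critical path is still L→K→P; finish is now 16 days.

16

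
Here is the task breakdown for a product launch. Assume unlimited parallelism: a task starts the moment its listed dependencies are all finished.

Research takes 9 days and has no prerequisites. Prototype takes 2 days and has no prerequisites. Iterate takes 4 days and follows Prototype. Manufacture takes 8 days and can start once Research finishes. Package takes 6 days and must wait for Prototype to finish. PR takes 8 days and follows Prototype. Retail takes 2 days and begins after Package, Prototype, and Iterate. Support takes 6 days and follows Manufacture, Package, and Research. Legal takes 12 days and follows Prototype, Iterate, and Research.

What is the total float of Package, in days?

9

Research→Manufacture→Support = 9+8+6 = 23 sets the makespan at 23 days.
Package finishes as early as 8 and must finish by 17.
Float = 23 − 14 = 9.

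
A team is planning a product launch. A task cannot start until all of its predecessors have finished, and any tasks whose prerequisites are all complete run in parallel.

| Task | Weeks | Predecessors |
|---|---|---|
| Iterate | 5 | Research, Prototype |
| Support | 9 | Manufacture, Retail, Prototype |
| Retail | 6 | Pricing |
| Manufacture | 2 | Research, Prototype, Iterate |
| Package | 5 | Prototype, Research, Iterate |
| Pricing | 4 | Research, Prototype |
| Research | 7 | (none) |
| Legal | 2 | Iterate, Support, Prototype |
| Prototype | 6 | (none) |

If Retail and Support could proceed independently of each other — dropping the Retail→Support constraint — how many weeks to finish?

25

With the dependency in place, Research→Pricing→Retail→Support→Legal = 7+4+6+9+2 = 28 sets the finish at 28 weeks.
Without Retail→Support, Support's earliest start moves from 17 to 14.
The longest chain is now Research→Iterate→Manufacture→Support→Legal = 7+5+2+9+2 = 25, so the schedule takes 25 weeks.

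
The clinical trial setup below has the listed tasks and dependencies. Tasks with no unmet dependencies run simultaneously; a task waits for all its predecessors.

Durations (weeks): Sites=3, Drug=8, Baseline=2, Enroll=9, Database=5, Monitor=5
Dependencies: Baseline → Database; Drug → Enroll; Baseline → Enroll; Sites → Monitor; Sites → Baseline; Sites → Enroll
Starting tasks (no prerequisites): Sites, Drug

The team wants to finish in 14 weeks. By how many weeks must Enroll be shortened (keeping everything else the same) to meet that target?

3

Current finish: 17 weeks; target: 14.
Enroll is on every critical path, so each week cut from Enroll cuts the finish by one (this holds down to a finish of 10).
Need 17 − 14 = 3 weeks off Enroll → Enroll becomes 6 weeks, finish becomes 14.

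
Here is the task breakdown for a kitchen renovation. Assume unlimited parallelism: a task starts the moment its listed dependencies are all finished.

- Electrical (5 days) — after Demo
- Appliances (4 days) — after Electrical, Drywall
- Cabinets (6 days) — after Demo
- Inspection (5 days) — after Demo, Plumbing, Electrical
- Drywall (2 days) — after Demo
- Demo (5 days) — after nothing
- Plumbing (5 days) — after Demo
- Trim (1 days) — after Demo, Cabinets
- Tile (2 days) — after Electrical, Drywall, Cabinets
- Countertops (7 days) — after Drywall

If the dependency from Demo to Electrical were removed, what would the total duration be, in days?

15

With the dependency in place, Demo→Plumbing→Inspection = 5+5+5 = 15 sets the finish at 15 days.
Without Demo→Electrical, Electrical's earliest start moves from 5 to 0.
After: Demo→Plumbing→Inspection = 5+5+5 = 15 → 15 days.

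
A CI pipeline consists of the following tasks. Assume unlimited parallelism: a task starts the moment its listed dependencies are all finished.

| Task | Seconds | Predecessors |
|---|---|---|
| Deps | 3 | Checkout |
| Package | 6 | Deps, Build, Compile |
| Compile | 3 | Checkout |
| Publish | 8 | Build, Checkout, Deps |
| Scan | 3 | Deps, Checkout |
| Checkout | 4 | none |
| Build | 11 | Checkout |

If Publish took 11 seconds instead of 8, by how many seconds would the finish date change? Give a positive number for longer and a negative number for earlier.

3

Baseline: Checkout→Build→Publish = 4+11+8 = 23 → 23 seconds.
Since Publish is critical, the +3 change carries straight to that chain (now 26 seconds).
That remains the longest chain; total 26 seconds.
Change in finish: 26 − 23 = +3 seconds.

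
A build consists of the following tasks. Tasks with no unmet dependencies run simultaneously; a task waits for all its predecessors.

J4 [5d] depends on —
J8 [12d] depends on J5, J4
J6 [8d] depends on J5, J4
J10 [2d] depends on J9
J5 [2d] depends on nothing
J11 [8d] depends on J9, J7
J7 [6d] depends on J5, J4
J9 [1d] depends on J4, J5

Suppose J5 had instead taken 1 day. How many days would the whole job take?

Baseline: J4→J7→J11 = 5+6+8 = 19 → 19 days.
J5 is off the critical path — its longest chain is 16 days, giving 3 of slack.
That remains the longest chain; total 19 days.

19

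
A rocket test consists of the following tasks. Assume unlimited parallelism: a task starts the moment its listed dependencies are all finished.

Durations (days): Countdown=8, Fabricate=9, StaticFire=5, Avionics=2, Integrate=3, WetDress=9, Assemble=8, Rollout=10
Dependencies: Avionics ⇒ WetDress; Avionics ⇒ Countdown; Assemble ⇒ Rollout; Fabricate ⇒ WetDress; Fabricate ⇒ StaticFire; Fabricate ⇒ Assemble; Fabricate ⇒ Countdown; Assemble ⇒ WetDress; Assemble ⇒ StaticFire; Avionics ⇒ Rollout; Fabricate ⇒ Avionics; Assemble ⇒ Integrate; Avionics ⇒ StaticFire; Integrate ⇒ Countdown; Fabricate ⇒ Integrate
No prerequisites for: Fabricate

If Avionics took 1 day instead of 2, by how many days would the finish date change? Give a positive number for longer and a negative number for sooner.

0

The binding path is Fabricate→Assemble→Integrate→Countdown = 9+8+3+8 = 28; finish at 28 days.
Avionics has 7 days of float (longest path through it is 21).
No other chain overtakes it, so the finish is 28 days.
Change in finish: 28 − 28 = +0 days.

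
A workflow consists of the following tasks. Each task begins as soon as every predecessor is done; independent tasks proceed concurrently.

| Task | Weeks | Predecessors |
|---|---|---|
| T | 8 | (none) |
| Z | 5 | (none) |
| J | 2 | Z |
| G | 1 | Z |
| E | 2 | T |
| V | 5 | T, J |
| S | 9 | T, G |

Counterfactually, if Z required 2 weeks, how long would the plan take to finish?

17

Baseline: T→S = 8+9 = 17 → 17 weeks.
Z has 2 weeks of float (longest path through it is 15).
No other chain overtakes it, so the finish is 17 weeks.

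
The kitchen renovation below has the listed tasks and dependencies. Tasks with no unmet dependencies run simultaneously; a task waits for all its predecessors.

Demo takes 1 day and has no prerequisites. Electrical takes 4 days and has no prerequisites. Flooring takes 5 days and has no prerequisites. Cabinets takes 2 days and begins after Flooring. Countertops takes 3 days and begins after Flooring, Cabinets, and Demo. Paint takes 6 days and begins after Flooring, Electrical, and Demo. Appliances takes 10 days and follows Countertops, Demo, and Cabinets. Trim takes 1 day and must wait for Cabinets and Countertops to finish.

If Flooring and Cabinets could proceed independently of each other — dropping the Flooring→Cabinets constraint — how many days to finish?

18

Before: longest chain Flooring→Cabinets→Countertops→Appliances = 5+2+3+10 = 20, finish 20.
Without Flooring→Cabinets, Cabinets's earliest start moves from 5 to 0.
After: Flooring→Countertops→Appliances = 5+3+10 = 18 → 18 days.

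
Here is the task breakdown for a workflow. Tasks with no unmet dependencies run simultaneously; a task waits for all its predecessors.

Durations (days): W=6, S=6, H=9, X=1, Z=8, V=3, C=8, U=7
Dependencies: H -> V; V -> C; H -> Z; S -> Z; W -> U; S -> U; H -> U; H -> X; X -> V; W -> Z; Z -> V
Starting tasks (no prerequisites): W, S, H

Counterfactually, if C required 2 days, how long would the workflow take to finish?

22

Actual critical path: H→Z→V→C = 9+8+3+8 = 28 ⇒ 28 days.
Since C is critical, the -6 change carries straight to that chain (now 22 days).
No other chain overtakes it, so the finish is 22 days.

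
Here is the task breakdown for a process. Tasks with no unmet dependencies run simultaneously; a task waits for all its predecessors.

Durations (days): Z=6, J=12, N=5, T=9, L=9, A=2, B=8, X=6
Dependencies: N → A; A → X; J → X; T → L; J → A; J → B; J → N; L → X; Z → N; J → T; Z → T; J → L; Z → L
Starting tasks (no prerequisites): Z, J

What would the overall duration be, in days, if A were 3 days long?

As given, the longest chain is J→T→L→X = 12+9+9+6 = 36, so the finish is 36 days.
A has 11 days of float (longest path through it is 25).
That remains the longest chain; total 36 days.

36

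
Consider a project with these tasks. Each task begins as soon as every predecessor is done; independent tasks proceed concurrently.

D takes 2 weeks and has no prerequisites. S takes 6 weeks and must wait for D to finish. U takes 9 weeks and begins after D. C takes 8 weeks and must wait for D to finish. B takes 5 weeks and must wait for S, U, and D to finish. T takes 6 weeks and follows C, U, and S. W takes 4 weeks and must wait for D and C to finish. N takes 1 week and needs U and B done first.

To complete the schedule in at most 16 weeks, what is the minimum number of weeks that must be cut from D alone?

Current finish: 17 weeks; target: 16.
D is on every critical path, so each week cut from D cuts the finish by one (this holds down to a finish of 16).
Need 17 − 16 = 1 week off D → D becomes 1 week, finish becomes 16.

1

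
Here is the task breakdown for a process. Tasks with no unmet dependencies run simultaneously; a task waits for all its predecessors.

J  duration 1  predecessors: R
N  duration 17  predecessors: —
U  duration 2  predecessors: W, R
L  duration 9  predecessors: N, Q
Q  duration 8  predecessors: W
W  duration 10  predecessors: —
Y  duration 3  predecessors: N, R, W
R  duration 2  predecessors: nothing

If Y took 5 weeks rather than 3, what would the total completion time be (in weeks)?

The binding path is W→Q→L = 10+8+9 = 27; finish at 27 weeks.
Y has 7 weeks of float (longest path through it is 20).
That remains the longest chain; total 27 weeks.

27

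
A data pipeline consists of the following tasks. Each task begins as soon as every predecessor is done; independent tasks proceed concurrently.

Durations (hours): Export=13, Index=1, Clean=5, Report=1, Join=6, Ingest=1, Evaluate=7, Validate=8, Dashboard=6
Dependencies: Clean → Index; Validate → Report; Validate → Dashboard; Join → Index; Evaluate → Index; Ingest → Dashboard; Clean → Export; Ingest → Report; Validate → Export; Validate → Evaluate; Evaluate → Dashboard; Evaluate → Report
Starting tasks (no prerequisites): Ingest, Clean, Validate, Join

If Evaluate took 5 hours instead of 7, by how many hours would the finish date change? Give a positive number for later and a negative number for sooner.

0

As given, the longest chain is Validate→Evaluate→Dashboard = 8+7+6 = 21, so the finish is 21 hours.
Since Evaluate is critical, the -2 change carries straight to that chain (now 19 hours).
Now Validate→Export = 8+13 = 21 is longest, so the finish becomes 21 hours.
Change in finish: 21 − 21 = +0 hours.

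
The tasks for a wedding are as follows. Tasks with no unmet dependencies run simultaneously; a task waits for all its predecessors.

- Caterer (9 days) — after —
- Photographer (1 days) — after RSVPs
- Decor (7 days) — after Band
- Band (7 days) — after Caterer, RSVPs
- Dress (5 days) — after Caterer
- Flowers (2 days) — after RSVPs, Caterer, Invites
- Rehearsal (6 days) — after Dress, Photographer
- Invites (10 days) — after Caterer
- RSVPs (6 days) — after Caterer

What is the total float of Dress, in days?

Critical path: Caterer→RSVPs→Band→Decor = 9+6+7+7 = 29, so the finish is 29 days.
Dress finishes as early as 14 and must finish by 23.
Slack of Dress = 18 − 9 = 9 days.

9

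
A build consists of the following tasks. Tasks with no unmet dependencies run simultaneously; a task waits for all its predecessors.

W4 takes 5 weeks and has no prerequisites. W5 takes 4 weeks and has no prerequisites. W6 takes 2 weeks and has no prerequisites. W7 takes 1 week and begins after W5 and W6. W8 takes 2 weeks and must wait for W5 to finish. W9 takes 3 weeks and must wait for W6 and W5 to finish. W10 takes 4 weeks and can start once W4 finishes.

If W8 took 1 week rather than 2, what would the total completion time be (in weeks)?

Baseline: W4→W10 = 5+4 = 9 → 9 weeks.
W8 has 3 weeks of float (longest path through it is 6).
The critical path is still W4→W10; finish is now 9 weeks.

9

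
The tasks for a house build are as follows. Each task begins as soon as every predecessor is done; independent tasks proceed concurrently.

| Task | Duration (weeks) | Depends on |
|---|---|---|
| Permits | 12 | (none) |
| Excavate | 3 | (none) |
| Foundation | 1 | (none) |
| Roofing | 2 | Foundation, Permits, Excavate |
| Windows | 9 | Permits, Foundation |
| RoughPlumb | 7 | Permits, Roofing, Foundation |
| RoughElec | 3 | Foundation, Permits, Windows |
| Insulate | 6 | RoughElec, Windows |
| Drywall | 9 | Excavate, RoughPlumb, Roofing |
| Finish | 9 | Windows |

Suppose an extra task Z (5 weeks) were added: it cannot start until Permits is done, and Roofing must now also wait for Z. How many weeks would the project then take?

35

Originally the project takes 30 weeks.
With Z inserted, Roofing now waits for max(Foundation, Permits, Excavate, Z).
New critical path: Permits→Z→Roofing→RoughPlumb→Drywall = 12+5+2+7+9 = 35 ⇒ 35 weeks.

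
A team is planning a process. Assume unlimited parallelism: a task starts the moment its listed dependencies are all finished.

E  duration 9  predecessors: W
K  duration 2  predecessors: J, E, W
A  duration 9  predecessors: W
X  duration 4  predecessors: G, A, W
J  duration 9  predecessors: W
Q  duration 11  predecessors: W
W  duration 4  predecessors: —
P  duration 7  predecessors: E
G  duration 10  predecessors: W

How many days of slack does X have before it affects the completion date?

2

The longest chain is W→E→P = 4+9+7 = 20; overall finish 20 days.
The longest chain containing X totals 18 days.
So X can slip 20 − 18 = 2 days.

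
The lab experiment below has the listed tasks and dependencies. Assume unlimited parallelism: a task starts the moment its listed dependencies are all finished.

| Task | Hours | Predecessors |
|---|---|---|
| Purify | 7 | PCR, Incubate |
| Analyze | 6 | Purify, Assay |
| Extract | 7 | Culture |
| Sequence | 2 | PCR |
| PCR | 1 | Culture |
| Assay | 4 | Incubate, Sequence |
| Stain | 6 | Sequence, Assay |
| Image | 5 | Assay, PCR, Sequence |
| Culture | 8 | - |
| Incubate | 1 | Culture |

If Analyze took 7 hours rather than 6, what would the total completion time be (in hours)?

As given, the longest chain is Culture→Incubate→Purify→Analyze = 8+1+7+6 = 22, so the finish is 22 hours.
Since Analyze is critical, the +1 change carries straight to that chain (now 23 hours).
The critical path is still Culture→Incubate→Purify→Analyze; finish is now 23 hours.

23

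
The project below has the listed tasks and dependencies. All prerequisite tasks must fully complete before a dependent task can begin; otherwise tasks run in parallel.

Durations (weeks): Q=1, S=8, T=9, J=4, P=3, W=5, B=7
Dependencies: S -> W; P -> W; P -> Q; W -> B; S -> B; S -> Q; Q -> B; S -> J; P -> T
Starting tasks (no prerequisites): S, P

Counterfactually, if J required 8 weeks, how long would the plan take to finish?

20

The binding path is S→W→B = 8+5+7 = 20; finish at 20 weeks.
J is off the critical path — its longest chain is 12 weeks, giving 8 of slack.
That remains the longest chain; total 20 weeks.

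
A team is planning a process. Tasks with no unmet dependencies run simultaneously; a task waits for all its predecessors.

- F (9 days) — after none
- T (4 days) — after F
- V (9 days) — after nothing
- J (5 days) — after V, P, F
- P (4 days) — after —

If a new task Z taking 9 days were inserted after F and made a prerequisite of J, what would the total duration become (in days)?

23

Originally the project takes 14 days.
With Z inserted, J now waits for max(V, P, F, Z).
New critical path: F→Z→J = 9+9+5 = 23 ⇒ 23 days.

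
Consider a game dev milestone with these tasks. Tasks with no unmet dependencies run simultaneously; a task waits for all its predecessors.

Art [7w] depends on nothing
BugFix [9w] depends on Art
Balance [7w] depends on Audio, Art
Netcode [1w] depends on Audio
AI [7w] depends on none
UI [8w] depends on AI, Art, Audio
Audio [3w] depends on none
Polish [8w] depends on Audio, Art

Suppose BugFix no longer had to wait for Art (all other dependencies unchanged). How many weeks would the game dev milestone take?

15

Original critical path: Art→BugFix = 7+9 = 16 ⇒ 16 weeks.
Without Art→BugFix, BugFix's earliest start moves from 7 to 0.
The longest chain is now Art→UI = 7+8 = 15, so the game dev milestone takes 15 weeks.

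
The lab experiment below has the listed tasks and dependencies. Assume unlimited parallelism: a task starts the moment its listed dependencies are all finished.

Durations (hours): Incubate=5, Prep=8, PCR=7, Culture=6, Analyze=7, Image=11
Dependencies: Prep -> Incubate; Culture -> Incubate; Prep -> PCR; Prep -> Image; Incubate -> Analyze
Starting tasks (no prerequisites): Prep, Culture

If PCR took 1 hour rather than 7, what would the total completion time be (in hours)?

Baseline: Prep→Incubate→Analyze = 8+5+7 = 20 → 20 hours.
PCR has 5 hours of float (longest path through it is 15).
The critical path is still Prep→Incubate→Analyze; finish is now 20 hours.

20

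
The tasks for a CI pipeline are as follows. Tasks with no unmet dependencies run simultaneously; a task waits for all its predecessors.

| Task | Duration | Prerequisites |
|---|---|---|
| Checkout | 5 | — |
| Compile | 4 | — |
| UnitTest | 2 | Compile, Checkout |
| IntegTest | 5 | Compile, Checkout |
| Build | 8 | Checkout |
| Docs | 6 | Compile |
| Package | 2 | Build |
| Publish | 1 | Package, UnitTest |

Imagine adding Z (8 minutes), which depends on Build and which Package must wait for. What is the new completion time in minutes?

Originally the job takes 16 minutes.
With Z inserted, Package now waits for max(Build, Z).
New critical path: Checkout→Build→Z→Package→Publish = 5+8+8+2+1 = 24 ⇒ 24 minutes.

24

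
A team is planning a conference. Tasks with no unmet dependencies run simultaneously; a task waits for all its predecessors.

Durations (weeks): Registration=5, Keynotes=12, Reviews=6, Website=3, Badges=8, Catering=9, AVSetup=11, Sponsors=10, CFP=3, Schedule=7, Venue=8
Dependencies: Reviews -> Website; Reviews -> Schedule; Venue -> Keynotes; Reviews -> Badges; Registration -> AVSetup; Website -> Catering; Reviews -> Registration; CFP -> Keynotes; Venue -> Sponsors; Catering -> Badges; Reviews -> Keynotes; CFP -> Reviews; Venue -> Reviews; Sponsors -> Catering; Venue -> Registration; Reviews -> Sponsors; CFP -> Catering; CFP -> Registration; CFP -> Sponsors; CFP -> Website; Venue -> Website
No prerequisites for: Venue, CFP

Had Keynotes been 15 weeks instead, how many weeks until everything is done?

As given, the longest chain is Venue→Reviews→Sponsors→Catering→Badges = 8+6+10+9+8 = 41, so the finish is 41 weeks.
Keynotes is off the critical path — its longest chain is 26 weeks, giving 15 of slack.
The critical path is still Venue→Reviews→Sponsors→Catering→Badges; finish is now 41 weeks.

41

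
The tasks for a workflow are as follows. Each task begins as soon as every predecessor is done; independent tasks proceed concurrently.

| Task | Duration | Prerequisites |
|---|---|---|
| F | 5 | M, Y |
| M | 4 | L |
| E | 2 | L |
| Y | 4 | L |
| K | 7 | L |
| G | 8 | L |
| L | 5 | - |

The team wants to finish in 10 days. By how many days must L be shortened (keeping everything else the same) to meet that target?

4

Current finish: 14 days; target: 10.
L is on every critical path, so each day cut from L cuts the finish by one (this holds down to a finish of 10).
Need 14 − 10 = 4 days off L → L becomes 1 day, finish becomes 10.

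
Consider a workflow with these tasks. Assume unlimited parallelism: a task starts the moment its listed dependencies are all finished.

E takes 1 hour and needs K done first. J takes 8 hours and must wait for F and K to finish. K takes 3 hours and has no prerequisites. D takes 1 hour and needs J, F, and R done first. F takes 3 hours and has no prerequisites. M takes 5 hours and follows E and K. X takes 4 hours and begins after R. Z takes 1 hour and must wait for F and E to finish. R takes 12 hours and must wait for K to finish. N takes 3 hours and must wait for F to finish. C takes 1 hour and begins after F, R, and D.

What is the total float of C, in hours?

2

Critical path: K→R→X = 3+12+4 = 19, so the finish is 19 hours.
The longest chain containing C totals 17 hours.
Float = 19 − 17 = 2.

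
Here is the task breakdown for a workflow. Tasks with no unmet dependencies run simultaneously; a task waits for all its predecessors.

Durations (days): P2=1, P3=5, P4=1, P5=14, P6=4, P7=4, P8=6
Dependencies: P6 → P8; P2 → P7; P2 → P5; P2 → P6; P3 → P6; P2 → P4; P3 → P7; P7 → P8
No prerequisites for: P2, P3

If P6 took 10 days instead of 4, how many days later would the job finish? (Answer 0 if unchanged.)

6

The binding path is P3→P6→P8 = 5+4+6 = 15; finish at 15 days.
P6 is on the critical path; changing it to 10 makes that path 21 days.
That remains the longest chain; total 21 days.
Change in finish: 21 − 15 = +6 days.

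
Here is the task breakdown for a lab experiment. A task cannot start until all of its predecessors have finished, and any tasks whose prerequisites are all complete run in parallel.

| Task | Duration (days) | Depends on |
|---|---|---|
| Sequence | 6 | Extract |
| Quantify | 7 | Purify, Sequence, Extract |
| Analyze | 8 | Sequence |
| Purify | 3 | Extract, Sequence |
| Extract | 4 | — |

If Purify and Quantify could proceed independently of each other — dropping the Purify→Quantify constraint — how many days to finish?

18

Before: longest chain Extract→Sequence→Purify→Quantify = 4+6+3+7 = 20, finish 20.
Without Purify→Quantify, Quantify's earliest start moves from 13 to 10.
After: Extract→Sequence→Analyze = 4+6+8 = 18 → 18 days.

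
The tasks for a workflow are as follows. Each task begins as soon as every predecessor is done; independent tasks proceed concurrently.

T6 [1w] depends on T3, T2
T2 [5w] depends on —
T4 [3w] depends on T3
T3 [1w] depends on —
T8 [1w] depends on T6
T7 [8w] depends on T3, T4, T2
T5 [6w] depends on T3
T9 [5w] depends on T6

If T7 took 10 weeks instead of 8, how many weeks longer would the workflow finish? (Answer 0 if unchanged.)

As given, the longest chain is T2→T7 = 5+8 = 13, so the finish is 13 weeks.
T7 is on the critical path; changing it to 10 makes that path 15 weeks.
That remains the longest chain; total 15 weeks.
Change in finish: 15 − 13 = +2 weeks.

2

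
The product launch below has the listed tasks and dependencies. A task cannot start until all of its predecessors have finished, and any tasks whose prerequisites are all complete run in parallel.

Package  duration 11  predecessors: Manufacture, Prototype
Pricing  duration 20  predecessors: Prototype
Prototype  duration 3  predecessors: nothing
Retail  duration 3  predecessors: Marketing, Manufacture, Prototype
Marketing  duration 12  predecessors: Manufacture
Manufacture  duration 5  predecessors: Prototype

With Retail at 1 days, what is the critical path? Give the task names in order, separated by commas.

Prototype, Pricing

Baseline: Prototype→Manufacture→Marketing→Retail = 3+5+12+3 = 23 → 23 days.
Retail is on the critical path; changing it to 1 makes that path 21 days.
New critical path: Prototype→Pricing = 3+20 = 23 ⇒ 23 days.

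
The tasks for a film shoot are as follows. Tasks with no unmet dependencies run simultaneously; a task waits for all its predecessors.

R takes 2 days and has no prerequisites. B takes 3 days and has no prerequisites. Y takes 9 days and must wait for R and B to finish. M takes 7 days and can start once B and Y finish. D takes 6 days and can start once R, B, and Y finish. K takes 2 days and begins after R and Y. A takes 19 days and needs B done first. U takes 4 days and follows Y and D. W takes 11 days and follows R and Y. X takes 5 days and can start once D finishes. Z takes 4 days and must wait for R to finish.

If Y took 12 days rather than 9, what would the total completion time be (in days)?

26

As given, the longest chain is B→Y→D→X = 3+9+6+5 = 23, so the finish is 23 days.
Y is on the critical path; changing it to 12 makes that path 26 days.
That remains the longest chain; total 26 days.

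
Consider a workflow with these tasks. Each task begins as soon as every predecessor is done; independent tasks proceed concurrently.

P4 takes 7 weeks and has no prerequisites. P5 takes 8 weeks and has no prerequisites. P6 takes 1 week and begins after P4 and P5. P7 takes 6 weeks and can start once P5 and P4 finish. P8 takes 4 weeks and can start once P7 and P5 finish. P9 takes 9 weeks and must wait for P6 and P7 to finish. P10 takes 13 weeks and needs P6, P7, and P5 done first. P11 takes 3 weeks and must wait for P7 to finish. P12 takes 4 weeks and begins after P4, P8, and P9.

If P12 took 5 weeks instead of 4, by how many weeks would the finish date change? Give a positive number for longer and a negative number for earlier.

1

The binding path is P5→P7→P9→P12 = 8+6+9+4 = 27; finish at 27 weeks.
Since P12 is critical, the +1 change carries straight to that chain (now 28 weeks).
The critical path is still P5→P7→P9→P12; finish is now 28 weeks.
Change in finish: 28 − 27 = +1 weeks.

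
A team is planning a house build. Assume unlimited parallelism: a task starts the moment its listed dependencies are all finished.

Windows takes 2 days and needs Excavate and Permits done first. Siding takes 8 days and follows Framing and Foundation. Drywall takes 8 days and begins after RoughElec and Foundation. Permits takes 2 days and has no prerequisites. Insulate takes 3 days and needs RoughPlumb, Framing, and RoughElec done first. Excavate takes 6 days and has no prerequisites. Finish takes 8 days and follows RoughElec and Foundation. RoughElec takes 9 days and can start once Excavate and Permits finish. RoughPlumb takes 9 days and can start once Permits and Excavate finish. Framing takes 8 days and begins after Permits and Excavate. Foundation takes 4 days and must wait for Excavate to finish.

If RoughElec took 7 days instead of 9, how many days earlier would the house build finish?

1

Baseline: Excavate→RoughElec→Drywall = 6+9+8 = 23 → 23 days.
Since RoughElec is critical, the -2 change carries straight to that chain (now 21 days).
The binding chain switches to Excavate→Framing→Siding = 6+8+8 = 22; finish 22 days.
Change in finish: 22 − 23 = -1 days.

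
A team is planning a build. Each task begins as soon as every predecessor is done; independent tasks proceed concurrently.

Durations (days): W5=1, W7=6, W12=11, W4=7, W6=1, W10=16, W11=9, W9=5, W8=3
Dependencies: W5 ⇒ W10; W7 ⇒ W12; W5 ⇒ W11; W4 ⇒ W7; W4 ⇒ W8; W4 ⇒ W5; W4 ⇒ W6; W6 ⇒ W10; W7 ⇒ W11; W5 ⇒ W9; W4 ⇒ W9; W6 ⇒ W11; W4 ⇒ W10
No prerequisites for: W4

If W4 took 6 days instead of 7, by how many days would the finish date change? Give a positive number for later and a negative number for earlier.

-1

Actual critical path: W4→W5→W10 = 7+1+16 = 24 ⇒ 24 days.
W4 lies on that path, so at 6 days the path becomes 23 days.
That remains the longest chain; total 23 days.
Change in finish: 23 − 24 = -1 days.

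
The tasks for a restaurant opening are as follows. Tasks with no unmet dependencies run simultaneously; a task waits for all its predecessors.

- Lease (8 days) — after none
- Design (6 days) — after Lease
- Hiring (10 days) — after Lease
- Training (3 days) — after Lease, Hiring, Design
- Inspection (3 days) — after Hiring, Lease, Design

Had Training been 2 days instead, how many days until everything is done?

Actual critical path: Lease→Hiring→Training = 8+10+3 = 21 ⇒ 21 days.
Training is on the critical path; changing it to 2 makes that path 20 days.
Now Lease→Hiring→Inspection = 8+10+3 = 21 is longest, so the finish becomes 21 days.

21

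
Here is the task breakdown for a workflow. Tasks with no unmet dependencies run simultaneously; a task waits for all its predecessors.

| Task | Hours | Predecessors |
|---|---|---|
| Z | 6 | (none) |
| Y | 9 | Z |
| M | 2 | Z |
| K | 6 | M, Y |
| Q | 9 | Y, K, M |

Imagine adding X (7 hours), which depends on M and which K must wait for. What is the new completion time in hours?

Originally the job takes 30 hours.
With X inserted, K now waits for max(M, Y, X).
New critical path: Z→Y→K→Q = 6+9+6+9 = 30 ⇒ 30 hours.

30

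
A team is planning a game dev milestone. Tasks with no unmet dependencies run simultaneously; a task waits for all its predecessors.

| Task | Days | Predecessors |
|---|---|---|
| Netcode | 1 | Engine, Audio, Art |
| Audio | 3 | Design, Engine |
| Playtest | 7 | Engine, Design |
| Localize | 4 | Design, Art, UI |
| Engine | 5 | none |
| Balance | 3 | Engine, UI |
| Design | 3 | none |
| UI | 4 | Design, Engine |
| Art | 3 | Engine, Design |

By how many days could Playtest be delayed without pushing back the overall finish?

Critical path: Engine→UI→Localize = 5+4+4 = 13, so the finish is 13 days.
Playtest finishes as early as 12 and must finish by 13.
Float = 13 − 12 = 1.

1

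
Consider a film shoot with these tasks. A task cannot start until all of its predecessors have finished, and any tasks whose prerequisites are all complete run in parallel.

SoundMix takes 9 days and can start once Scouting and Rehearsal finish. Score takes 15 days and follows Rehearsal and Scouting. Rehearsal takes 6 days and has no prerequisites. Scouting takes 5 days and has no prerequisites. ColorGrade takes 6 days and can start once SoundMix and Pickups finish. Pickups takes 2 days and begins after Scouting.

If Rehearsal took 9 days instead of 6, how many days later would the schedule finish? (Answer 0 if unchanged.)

3

The binding path is Rehearsal→Score = 6+15 = 21; finish at 21 days.
Rehearsal lies on that path, so at 9 days the path becomes 24 days.
No other chain overtakes it, so the finish is 24 days.
Change in finish: 24 − 21 = +3 days.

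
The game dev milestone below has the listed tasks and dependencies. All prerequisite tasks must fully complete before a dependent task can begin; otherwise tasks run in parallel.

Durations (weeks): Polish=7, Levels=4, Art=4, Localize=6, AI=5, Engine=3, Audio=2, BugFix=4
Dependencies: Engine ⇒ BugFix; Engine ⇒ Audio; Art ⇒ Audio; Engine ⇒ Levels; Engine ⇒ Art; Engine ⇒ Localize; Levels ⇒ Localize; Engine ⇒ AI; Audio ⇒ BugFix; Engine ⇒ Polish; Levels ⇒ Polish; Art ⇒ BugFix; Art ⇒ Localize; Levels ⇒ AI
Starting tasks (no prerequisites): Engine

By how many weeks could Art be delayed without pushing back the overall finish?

1

Engine→Levels→Polish = 3+4+7 = 14 sets the makespan at 14 weeks.
Art finishes as early as 7 and must finish by 8.
Slack of Art = 4 − 3 = 1 week.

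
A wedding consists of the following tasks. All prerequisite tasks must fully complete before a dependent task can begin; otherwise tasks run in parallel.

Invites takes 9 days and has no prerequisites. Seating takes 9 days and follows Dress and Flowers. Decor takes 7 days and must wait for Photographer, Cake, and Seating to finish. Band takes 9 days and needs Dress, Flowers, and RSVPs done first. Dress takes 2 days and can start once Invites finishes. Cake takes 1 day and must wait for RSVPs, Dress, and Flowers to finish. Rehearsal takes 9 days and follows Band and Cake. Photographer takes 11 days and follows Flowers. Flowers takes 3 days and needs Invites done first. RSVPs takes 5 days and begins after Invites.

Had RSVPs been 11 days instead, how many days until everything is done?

Actual critical path: Invites→RSVPs→Band→Rehearsal = 9+5+9+9 = 32 ⇒ 32 days.
RSVPs is on the critical path; changing it to 11 makes that path 38 days.
No other chain overtakes it, so the finish is 38 days.

38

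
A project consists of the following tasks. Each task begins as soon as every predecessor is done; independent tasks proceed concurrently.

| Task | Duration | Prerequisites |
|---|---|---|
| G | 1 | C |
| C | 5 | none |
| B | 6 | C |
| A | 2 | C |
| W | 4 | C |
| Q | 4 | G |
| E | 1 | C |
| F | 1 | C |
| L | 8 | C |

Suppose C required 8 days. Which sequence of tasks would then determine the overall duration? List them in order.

C, L

As given, the longest chain is C→L = 5+8 = 13, so the finish is 13 days.
C lies on that path, so at 8 days the path becomes 16 days.
That remains the longest chain; total 16 days.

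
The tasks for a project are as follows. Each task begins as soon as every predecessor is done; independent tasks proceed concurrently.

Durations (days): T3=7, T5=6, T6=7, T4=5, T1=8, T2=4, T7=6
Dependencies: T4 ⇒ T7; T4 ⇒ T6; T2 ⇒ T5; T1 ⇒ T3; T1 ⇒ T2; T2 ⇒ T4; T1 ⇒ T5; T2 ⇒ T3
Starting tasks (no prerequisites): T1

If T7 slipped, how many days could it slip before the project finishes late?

The longest chain is T1→T2→T4→T6 = 8+4+5+7 = 24; overall finish 24 days.
The longest chain containing T7 totals 23 days.
Float = 24 − 23 = 1.

1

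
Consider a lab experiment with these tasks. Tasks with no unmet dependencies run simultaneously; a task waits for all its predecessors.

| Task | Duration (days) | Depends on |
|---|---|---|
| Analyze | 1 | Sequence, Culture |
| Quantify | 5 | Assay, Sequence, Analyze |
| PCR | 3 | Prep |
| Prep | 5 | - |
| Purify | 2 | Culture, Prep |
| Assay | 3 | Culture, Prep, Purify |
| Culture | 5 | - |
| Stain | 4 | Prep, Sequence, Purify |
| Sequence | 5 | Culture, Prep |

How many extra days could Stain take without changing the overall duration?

2

The longest chain is Prep→Sequence→Analyze→Quantify = 5+5+1+5 = 16; overall finish 16 days.
Longest path through Stain: 14 days (earliest finish 14, latest finish 16).
So Stain can slip 16 − 14 = 2 days.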